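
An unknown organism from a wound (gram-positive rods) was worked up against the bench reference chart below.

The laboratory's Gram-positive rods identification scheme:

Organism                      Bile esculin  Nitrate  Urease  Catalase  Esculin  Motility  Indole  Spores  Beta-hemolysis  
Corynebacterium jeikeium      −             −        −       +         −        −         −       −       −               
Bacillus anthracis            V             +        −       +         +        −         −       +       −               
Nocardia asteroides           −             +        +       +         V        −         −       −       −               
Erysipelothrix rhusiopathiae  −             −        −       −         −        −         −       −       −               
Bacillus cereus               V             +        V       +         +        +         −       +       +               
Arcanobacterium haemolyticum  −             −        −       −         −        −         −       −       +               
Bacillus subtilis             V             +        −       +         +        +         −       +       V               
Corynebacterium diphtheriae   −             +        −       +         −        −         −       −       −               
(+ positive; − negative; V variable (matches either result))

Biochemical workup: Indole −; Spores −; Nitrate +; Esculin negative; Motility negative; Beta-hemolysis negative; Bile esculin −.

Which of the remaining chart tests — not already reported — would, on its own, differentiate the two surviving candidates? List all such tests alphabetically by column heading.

Urease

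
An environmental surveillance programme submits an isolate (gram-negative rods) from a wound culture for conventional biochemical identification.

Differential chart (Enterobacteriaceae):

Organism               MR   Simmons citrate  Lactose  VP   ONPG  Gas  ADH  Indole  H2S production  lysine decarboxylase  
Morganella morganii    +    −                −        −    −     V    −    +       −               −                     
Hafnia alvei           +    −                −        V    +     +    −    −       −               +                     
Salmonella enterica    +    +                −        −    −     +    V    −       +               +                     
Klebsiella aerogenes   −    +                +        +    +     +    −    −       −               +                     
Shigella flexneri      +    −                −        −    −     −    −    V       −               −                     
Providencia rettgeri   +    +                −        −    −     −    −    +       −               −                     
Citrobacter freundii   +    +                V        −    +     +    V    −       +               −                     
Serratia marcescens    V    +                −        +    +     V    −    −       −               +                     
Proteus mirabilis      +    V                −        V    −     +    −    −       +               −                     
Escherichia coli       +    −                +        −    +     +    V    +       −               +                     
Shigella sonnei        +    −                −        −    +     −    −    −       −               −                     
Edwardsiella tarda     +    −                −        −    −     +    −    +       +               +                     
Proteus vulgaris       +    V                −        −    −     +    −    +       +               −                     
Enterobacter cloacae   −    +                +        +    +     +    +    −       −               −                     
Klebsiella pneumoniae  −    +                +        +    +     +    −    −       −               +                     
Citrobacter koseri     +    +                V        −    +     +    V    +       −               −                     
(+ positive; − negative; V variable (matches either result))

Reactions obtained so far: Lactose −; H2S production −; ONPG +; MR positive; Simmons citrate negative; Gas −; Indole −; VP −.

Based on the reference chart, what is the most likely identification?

Lactose −: excludes Klebsiella aerogenes, Escherichia coli, Enterobacter cloacae, Klebsiella pneumoniae — 12 left.
ONPG +: excludes 7 organisms — 5 left.
Indole −: excludes Citrobacter koseri — 4 left.
Gas −: excludes Hafnia alvei, Citrobacter freundii — 2 left.
MR +: all 2 remaining candidates are consistent.
VP −: excludes Serratia marcescens — 1 left.
Simmons citrate −: the one remaining candidate is consistent.
H2S production −: the one remaining candidate is consistent.

Shigella sonnei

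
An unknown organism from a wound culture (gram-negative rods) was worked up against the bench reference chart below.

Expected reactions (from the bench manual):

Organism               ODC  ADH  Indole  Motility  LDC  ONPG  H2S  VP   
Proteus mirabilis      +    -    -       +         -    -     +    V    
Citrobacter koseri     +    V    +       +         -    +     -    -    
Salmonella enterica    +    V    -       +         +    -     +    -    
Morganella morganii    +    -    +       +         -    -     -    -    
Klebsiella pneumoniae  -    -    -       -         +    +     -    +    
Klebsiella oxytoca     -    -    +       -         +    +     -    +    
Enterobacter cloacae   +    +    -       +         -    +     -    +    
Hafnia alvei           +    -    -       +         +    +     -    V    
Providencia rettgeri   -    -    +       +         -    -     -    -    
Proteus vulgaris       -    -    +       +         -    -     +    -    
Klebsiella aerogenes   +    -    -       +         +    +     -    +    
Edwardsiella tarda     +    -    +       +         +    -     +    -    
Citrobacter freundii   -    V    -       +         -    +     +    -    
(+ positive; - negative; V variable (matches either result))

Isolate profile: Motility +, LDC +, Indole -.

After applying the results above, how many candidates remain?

3

LDC +: excludes 7 organisms — 6 left.
Indole -: excludes Klebsiella oxytoca, Edwardsiella tarda — 4 left.
Motility +: excludes Klebsiella pneumoniae — 3 left.
Still consistent: Hafnia alvei, Klebsiella aerogenes, Salmonella enterica.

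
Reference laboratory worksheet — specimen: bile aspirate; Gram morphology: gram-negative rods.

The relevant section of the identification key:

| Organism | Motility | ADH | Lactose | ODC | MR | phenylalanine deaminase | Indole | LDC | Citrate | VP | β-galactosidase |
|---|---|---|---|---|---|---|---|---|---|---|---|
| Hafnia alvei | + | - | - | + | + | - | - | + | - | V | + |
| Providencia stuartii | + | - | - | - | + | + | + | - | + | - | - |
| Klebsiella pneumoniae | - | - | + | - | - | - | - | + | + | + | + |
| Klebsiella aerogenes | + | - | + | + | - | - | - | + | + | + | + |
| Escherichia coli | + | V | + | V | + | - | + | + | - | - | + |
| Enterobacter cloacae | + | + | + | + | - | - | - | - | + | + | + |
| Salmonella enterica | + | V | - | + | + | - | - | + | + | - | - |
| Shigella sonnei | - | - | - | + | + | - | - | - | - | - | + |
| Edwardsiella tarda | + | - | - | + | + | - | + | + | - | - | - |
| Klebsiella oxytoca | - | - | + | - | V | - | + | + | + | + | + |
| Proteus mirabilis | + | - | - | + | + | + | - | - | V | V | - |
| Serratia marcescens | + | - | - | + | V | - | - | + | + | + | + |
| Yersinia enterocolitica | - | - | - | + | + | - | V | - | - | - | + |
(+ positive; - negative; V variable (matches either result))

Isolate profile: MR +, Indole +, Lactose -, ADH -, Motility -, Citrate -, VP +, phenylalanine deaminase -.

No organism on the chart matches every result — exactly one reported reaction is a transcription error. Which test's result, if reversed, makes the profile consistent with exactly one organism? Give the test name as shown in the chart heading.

VP

As reported, no row in the chart matches all 8 reactions.
Reversing ADH → still no organism matches.
Reversing Citrate → still no organism matches.
Reversing Lactose → still no organism matches.
Reversing Indole → still no organism matches.
Reversing phenylalanine deaminase → still no organism matches.
Reversing VP (to -) → unique match: Yersinia enterocolitica.
Reversing Motility → still no organism matches.
Reversing MR → still no organism matches.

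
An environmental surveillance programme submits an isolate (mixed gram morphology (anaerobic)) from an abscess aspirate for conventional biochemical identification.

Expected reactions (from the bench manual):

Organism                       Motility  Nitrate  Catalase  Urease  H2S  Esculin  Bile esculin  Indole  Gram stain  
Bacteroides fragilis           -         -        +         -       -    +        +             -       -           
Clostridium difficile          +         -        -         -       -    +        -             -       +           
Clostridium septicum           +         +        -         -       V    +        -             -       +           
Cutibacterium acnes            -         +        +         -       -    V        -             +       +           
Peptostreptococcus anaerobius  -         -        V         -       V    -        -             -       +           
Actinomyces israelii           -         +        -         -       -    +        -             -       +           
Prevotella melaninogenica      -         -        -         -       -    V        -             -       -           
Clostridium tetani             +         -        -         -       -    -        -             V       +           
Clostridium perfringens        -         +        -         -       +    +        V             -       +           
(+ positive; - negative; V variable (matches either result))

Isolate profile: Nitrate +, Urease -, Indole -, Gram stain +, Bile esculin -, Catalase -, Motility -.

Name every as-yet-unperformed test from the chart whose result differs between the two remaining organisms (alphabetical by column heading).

H2S

Urease -: all 9 remaining candidates are consistent.
Gram stain +: excludes Bacteroides fragilis, Prevotella melaninogenica — 7 left.
Indole -: excludes Cutibacterium acnes — 6 left.
Nitrate +: excludes Clostridium difficile, Peptostreptococcus anaerobius, Clostridium tetani — 3 left.
Catalase -: all 3 remaining candidates are consistent.
Bile esculin -: all 3 remaining candidates are consistent.
Motility -: excludes Clostridium septicum — 2 left.
Two candidates remain: Actinomyces israelii and Clostridium perfringens.
  H2S: Actinomyces israelii -, Clostridium perfringens + — discriminates.
  Esculin: + vs + — same for both, does not separate.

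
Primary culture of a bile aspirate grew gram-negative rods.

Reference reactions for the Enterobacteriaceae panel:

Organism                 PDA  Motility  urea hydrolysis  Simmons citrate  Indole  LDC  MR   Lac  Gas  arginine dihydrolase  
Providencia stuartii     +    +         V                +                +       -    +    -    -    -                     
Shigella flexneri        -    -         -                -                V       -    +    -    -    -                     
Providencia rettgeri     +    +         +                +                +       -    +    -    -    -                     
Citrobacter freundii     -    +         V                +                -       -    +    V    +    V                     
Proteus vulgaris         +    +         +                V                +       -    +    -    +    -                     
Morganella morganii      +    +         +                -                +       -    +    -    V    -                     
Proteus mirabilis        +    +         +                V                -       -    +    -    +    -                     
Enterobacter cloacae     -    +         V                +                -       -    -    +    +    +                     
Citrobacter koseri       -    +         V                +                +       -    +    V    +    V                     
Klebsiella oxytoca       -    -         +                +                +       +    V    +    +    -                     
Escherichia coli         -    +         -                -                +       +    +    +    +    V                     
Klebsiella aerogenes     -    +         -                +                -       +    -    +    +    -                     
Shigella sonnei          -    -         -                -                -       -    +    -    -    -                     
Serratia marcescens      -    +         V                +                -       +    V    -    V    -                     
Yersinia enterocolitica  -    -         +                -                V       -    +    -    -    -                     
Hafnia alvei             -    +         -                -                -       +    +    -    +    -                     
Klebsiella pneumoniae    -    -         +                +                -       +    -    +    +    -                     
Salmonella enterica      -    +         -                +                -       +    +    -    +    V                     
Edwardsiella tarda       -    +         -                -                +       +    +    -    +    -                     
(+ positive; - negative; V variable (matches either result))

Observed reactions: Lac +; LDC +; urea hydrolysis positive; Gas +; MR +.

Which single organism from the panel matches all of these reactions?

urea hydrolysis +: excludes 7 organisms — 12 left.
MR +: excludes Enterobacter cloacae, Klebsiella pneumoniae — 10 left.
Gas +: excludes Providencia stuartii, Providencia rettgeri, Yersinia enterocolitica — 7 left.
Lac +: excludes Proteus vulgaris, Morganella morganii, Proteus mirabilis, Serratia marcescens — 3 left.
LDC +: excludes Citrobacter freundii, Citrobacter koseri — 1 left.

Klebsiella oxytoca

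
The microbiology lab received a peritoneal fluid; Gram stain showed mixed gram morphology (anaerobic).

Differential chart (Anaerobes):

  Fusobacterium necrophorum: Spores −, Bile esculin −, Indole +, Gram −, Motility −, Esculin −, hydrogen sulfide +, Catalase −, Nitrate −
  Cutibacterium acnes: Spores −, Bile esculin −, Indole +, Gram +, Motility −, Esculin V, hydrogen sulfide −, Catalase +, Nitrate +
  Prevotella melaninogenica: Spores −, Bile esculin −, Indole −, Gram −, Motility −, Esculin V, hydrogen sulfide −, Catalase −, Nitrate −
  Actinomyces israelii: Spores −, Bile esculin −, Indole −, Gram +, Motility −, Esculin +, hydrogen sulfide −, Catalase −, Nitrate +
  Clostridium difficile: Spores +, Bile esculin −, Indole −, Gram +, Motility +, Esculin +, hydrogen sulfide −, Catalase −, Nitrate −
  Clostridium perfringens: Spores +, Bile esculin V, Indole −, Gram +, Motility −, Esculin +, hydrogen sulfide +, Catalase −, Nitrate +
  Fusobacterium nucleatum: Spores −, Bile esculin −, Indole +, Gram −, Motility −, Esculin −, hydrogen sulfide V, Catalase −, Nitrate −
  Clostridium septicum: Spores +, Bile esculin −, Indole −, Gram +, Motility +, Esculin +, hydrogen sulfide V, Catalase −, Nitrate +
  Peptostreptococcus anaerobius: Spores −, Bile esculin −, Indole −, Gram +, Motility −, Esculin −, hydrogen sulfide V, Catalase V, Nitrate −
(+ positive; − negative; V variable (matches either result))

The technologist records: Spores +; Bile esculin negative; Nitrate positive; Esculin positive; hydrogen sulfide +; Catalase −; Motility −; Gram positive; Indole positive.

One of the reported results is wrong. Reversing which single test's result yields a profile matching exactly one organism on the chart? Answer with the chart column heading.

As reported, no row in the chart matches all 9 reactions.
Reversing Bile esculin → still no organism matches.
Reversing Gram → still no organism matches.
Reversing Catalase → still no organism matches.
Reversing Spores → still no organism matches.
Reversing hydrogen sulfide → still no organism matches.
Reversing Indole (to −) → unique match: Clostridium perfringens.
Reversing Esculin → still no organism matches.
Reversing Motility → still no organism matches.
Reversing Nitrate → still no organism matches.

Indole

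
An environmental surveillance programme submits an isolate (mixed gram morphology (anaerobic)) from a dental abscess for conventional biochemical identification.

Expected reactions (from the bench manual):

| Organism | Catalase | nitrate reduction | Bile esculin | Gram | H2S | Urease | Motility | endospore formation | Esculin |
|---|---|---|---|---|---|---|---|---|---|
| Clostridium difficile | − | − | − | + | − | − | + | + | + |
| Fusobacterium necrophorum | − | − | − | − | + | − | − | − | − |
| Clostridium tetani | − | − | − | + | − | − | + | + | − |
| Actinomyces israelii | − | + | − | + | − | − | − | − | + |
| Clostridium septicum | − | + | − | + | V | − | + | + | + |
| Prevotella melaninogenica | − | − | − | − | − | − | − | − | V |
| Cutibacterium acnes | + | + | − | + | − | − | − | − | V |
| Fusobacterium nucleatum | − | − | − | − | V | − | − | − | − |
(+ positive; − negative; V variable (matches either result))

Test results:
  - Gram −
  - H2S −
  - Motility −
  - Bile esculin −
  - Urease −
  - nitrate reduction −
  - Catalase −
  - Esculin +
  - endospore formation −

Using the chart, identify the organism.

Prevotella melaninogenica

Motility −: excludes Clostridium difficile, Clostridium tetani, Clostridium septicum — 5 left.
Esculin +: excludes Fusobacterium necrophorum, Fusobacterium nucleatum — 3 left.
nitrate reduction −: excludes Actinomyces israelii, Cutibacterium acnes — 1 left.
Catalase −: the one remaining candidate is consistent.
Gram −: the one remaining candidate is consistent.
Bile esculin −: the one remaining candidate is consistent.
H2S −: the one remaining candidate is consistent.
Urease −: the one remaining candidate is consistent.
endospore formation −: the one remaining candidate is consistent.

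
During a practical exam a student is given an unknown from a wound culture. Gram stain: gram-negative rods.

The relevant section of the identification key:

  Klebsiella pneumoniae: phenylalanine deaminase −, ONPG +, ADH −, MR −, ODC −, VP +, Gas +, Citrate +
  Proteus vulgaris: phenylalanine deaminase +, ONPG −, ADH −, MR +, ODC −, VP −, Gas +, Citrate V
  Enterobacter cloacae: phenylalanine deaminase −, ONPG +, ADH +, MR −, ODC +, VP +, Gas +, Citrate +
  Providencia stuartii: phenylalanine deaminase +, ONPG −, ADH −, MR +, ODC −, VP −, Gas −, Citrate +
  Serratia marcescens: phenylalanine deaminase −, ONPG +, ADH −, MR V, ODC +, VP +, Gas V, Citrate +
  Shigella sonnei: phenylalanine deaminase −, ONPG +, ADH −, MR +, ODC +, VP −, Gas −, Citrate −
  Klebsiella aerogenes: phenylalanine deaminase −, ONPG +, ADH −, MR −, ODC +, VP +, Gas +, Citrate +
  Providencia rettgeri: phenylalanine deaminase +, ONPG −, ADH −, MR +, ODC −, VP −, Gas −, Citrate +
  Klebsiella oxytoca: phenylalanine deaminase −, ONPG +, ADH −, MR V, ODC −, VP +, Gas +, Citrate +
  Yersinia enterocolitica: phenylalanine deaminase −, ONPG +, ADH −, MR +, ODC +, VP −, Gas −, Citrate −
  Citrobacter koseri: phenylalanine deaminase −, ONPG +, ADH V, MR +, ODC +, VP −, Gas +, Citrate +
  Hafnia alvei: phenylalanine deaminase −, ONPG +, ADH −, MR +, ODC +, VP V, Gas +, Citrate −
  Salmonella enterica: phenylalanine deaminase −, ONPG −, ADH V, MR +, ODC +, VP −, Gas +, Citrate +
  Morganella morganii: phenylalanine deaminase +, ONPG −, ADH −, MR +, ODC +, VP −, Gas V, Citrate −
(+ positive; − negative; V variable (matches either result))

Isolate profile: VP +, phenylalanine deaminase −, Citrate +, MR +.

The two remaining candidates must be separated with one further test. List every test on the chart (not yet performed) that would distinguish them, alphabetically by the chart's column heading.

ODC

phenylalanine deaminase −: excludes Proteus vulgaris, Providencia stuartii, Providencia rettgeri, Morganella morganii — 10 left.
MR +: excludes Klebsiella pneumoniae, Enterobacter cloacae, Klebsiella aerogenes — 7 left.
Citrate +: excludes Shigella sonnei, Yersinia enterocolitica, Hafnia alvei — 4 left.
VP +: excludes Citrobacter koseri, Salmonella enterica — 2 left.
Two candidates remain: Klebsiella oxytoca and Serratia marcescens.
  ONPG: + vs + — same for both, does not separate.
  ADH: − vs − — same for both, does not separate.
  ODC: Klebsiella oxytoca −, Serratia marcescens + — discriminates.
  Gas: + vs V — variable for at least one, does not separate.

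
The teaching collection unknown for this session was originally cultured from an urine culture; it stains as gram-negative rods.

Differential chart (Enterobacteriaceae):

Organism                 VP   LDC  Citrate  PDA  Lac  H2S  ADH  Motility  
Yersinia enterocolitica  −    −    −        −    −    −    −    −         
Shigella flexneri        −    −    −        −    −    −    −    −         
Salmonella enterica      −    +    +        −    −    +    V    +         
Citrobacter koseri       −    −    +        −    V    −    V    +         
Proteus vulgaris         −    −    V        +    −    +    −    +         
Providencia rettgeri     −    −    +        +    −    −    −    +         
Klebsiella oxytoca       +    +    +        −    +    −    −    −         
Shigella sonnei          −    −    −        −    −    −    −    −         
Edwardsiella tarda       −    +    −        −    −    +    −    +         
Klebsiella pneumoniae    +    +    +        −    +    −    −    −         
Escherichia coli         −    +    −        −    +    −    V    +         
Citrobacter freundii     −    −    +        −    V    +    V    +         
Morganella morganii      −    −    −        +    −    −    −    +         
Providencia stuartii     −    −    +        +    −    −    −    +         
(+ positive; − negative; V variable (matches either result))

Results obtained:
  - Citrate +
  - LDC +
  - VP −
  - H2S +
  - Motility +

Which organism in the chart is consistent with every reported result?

Salmonella enterica

VP −: excludes Klebsiella oxytoca, Klebsiella pneumoniae — 12 left.
Citrate +: excludes 6 organisms — 6 left.
LDC +: excludes 5 organisms — 1 left.
H2S +: the one remaining candidate is consistent.
Motility +: the one remaining candidate is consistent.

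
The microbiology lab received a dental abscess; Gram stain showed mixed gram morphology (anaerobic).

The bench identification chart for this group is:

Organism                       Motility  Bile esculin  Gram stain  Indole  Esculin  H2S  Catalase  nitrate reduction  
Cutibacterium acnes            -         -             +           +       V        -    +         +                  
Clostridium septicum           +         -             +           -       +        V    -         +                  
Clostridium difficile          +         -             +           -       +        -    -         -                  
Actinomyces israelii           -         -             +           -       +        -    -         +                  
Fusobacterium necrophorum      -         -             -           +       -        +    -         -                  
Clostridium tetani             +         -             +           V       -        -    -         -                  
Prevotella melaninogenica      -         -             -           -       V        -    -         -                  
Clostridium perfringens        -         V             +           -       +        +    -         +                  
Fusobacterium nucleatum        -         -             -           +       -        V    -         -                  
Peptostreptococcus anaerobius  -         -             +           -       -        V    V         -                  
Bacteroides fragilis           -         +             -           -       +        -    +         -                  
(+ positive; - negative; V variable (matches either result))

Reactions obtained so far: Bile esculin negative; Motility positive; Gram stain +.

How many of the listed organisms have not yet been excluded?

3

Motility +: excludes 8 organisms — 3 left.
Bile esculin -: all 3 remaining candidates are consistent.
Gram stain +: all 3 remaining candidates are consistent.
Still consistent: Clostridium difficile, Clostridium septicum, Clostridium tetani.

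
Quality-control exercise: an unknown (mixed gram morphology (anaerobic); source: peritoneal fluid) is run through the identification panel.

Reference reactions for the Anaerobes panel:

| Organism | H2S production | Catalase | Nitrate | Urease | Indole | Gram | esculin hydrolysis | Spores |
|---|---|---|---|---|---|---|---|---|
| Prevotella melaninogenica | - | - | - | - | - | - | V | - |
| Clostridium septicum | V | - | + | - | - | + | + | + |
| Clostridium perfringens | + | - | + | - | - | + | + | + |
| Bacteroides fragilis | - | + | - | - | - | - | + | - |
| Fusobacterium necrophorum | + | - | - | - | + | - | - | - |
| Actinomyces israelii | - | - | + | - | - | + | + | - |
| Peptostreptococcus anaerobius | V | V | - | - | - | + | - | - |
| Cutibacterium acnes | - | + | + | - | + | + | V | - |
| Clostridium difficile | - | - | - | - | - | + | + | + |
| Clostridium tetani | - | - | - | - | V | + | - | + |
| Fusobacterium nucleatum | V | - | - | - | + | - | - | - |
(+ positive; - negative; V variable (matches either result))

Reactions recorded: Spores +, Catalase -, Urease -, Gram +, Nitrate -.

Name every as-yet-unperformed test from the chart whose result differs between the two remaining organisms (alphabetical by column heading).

esculin hydrolysis

Gram +: excludes Prevotella melaninogenica, Bacteroides fragilis, Fusobacterium necrophorum, Fusobacterium nucleatum — 7 left.
Nitrate -: excludes Clostridium septicum, Clostridium perfringens, Actinomyces israelii, Cutibacterium acnes — 3 left.
Catalase -: all 3 remaining candidates are consistent.
Urease -: all 3 remaining candidates are consistent.
Spores +: excludes Peptostreptococcus anaerobius — 2 left.
Two candidates remain: Clostridium difficile and Clostridium tetani.
  H2S production: - vs - — same for both, does not separate.
  Indole: - vs V — variable for at least one, does not separate.
  esculin hydrolysis: Clostridium difficile +, Clostridium tetani - — discriminates.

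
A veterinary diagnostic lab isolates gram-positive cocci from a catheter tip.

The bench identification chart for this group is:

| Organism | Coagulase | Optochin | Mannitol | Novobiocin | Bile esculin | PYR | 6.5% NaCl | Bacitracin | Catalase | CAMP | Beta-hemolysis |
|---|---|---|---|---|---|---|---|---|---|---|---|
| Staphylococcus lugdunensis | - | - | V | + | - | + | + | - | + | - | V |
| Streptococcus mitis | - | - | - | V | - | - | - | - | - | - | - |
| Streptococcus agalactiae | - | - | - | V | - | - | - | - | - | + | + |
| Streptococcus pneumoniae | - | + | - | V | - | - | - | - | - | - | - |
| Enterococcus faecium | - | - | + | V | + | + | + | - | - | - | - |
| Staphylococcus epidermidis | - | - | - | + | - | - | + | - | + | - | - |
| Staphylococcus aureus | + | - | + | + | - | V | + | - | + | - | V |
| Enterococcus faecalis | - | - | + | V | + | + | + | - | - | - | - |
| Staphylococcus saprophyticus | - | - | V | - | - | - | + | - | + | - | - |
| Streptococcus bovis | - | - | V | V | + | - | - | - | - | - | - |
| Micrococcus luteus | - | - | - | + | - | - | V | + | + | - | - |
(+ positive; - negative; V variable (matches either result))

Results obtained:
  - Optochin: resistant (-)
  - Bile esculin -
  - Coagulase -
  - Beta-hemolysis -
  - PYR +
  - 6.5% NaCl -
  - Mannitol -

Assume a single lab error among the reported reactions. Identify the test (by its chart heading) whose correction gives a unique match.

6.5% NaCl

As reported, no row in the chart matches all 7 reactions.
Reversing Optochin → still no organism matches.
Reversing Mannitol → still no organism matches.
Reversing Beta-hemolysis → still no organism matches.
Reversing Coagulase → still no organism matches.
Reversing 6.5% NaCl (to +) → unique match: Staphylococcus lugdunensis.
Reversing Bile esculin → still no organism matches.
Reversing PYR → 2 organisms match (not unique).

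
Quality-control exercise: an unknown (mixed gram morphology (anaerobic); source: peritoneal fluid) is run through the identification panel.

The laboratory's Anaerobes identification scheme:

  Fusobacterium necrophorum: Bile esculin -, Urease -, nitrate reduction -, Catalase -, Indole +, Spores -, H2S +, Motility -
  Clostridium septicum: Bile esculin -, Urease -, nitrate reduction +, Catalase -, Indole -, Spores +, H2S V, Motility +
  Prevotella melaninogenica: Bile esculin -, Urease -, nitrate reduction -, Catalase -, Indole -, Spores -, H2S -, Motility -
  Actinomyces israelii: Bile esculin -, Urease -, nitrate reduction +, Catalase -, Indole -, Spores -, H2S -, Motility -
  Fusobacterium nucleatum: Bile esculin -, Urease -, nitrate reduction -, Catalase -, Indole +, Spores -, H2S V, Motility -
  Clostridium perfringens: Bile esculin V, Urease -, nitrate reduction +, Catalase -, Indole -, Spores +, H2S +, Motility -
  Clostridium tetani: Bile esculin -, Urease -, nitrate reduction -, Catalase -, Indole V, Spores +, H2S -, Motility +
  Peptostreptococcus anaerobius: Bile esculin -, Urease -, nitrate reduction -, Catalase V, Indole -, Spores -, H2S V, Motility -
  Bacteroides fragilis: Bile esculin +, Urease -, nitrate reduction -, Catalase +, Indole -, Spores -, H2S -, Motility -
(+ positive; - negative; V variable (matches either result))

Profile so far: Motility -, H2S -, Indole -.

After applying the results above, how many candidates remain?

Motility -: excludes Clostridium septicum, Clostridium tetani — 7 left.
Indole -: excludes Fusobacterium necrophorum, Fusobacterium nucleatum — 5 left.
H2S -: excludes Clostridium perfringens — 4 left.
Still consistent: Actinomyces israelii, Bacteroides fragilis, Peptostreptococcus anaerobius, Prevotella melaninogenica.

4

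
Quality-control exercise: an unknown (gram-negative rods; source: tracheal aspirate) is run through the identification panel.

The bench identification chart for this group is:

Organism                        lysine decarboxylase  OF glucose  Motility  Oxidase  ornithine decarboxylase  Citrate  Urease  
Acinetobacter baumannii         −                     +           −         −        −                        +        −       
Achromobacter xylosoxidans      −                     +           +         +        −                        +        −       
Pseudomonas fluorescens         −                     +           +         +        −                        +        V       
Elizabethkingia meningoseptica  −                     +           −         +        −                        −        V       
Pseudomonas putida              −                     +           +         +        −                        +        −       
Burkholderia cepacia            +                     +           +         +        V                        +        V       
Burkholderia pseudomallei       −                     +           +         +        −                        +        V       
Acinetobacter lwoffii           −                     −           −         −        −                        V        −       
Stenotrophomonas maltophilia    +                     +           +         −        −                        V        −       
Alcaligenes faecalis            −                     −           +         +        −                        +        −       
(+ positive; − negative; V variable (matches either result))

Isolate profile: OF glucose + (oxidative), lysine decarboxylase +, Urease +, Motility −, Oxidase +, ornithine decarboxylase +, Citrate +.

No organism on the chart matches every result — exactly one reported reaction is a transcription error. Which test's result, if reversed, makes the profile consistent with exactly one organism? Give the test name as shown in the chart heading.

As reported, no row in the chart matches all 7 reactions.
Reversing OF glucose → still no organism matches.
Reversing Motility (to +) → unique match: Burkholderia cepacia.
Reversing Urease → still no organism matches.
Reversing Oxidase → still no organism matches.
Reversing ornithine decarboxylase → still no organism matches.
Reversing lysine decarboxylase → still no organism matches.
Reversing Citrate → still no organism matches.

Motility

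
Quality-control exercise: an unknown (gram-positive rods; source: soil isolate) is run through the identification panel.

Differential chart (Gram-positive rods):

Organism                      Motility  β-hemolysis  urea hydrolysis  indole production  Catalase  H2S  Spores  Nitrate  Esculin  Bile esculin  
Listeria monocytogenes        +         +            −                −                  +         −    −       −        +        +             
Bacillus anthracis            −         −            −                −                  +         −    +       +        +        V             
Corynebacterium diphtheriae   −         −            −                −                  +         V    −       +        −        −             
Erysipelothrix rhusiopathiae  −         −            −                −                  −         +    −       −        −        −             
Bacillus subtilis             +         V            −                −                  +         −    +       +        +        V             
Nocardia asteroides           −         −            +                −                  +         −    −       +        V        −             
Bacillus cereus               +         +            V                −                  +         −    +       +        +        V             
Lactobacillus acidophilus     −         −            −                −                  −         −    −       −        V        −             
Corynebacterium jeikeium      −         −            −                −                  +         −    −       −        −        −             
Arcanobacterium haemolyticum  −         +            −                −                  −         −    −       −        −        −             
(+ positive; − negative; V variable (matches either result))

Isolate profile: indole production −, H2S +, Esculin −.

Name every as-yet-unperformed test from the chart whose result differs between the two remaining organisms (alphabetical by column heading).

Catalase, Nitrate

indole production −: all 10 remaining candidates are consistent.
H2S +: excludes 8 organisms — 2 left.
Esculin −: all 2 remaining candidates are consistent.
Two candidates remain: Corynebacterium diphtheriae and Erysipelothrix rhusiopathiae.
  Motility: − vs − — same for both, does not separate.
  β-hemolysis: − vs − — same for both, does not separate.
  urea hydrolysis: − vs − — same for both, does not separate.
  Catalase: Corynebacterium diphtheriae +, Erysipelothrix rhusiopathiae − — discriminates.
  Spores: − vs − — same for both, does not separate.
  Nitrate: Corynebacterium diphtheriae +, Erysipelothrix rhusiopathiae − — discriminates.
  Bile esculin: − vs − — same for both, does not separate.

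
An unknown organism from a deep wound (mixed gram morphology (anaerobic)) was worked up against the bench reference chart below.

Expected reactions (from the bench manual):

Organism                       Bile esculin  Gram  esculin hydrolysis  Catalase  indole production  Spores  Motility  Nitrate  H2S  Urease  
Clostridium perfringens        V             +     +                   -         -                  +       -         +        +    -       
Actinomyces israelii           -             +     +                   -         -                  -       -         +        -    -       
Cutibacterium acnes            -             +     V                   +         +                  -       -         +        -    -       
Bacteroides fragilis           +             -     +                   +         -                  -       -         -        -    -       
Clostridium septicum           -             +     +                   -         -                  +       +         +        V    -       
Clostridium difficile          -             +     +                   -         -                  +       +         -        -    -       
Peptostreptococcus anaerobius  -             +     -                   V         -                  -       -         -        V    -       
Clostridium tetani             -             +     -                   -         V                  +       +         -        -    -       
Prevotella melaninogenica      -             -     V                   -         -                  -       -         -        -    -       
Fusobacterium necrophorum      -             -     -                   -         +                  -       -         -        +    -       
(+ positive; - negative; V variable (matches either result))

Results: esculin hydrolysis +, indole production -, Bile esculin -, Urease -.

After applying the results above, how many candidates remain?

5

Bile esculin -: excludes Bacteroides fragilis — 9 left.
Urease -: all 9 remaining candidates are consistent.
indole production -: excludes Cutibacterium acnes, Fusobacterium necrophorum — 7 left.
esculin hydrolysis +: excludes Peptostreptococcus anaerobius, Clostridium tetani — 5 left.
Still consistent: Actinomyces israelii, Clostridium difficile, Clostridium perfringens, Clostridium septicum, Prevotella melaninogenica.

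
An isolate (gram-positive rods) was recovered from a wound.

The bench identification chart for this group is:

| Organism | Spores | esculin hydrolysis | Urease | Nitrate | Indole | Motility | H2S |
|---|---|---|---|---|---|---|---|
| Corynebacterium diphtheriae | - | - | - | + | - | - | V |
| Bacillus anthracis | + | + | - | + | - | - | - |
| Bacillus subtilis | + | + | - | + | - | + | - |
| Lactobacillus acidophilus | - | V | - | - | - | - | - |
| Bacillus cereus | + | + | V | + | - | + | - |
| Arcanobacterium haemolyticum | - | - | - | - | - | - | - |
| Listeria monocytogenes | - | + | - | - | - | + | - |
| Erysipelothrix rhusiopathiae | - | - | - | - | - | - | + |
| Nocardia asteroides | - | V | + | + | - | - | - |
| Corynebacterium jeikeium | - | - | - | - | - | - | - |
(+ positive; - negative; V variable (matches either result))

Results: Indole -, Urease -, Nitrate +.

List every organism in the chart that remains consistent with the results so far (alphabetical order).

Bacillus anthracis, Bacillus cereus, Bacillus subtilis, Corynebacterium diphtheriae

Nitrate +: excludes 5 organisms — 5 left.
Urease -: excludes Nocardia asteroides — 4 left.
Indole -: all 4 remaining candidates are consistent.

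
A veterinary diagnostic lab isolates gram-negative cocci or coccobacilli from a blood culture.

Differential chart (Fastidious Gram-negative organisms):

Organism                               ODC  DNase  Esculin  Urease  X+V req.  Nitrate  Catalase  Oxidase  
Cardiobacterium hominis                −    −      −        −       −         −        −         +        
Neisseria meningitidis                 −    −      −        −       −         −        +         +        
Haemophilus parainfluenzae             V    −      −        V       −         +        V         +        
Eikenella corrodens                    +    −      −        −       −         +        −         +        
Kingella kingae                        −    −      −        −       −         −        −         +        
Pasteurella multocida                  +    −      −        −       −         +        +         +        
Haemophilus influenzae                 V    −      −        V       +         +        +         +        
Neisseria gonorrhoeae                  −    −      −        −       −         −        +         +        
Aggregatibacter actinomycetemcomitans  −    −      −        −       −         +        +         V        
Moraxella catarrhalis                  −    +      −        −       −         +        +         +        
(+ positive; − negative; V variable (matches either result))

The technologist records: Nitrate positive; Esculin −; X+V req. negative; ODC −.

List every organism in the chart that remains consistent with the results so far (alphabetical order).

Esculin −: all 10 remaining candidates are consistent.
Nitrate +: excludes Cardiobacterium hominis, Neisseria meningitidis, Kingella kingae, Neisseria gonorrhoeae — 6 left.
X+V req. −: excludes Haemophilus influenzae — 5 left.
ODC −: excludes Eikenella corrodens, Pasteurella multocida — 3 left.

Aggregatibacter actinomycetemcomitans, Haemophilus parainfluenzae, Moraxella catarrhalis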